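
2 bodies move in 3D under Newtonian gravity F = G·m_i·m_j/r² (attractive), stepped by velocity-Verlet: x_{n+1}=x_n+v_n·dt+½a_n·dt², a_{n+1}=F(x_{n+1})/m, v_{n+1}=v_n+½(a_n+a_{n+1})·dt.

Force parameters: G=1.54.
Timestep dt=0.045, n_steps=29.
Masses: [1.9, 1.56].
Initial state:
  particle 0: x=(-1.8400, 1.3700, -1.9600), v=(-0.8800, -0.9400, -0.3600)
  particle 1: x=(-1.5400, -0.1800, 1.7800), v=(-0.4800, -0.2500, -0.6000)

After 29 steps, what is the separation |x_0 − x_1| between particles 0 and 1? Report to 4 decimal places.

step 0: x0=(-1.8400, 1.3700, -1.9600) x1=(-1.5400, -0.1800, 1.7800)
step 1: x0=(-1.8796, 1.3276, -1.9761) x1=(-1.5616, -0.1912, 1.7528)
step 2: x0=(-1.9192, 1.2852, -1.9919) x1=(-1.5833, -0.2022, 1.7253)
step 3: x0=(-1.9587, 1.2426, -2.0074) x1=(-1.6049, -0.2131, 1.6975)
step 4: x0=(-1.9982, 1.1999, -2.0226) x1=(-1.6266, -0.2239, 1.6693)
step 5: x0=(-2.0377, 1.1571, -2.0375) x1=(-1.6484, -0.2345, 1.6408)
step 6: x0=(-2.0771, 1.1142, -2.0522) x1=(-1.6702, -0.2451, 1.6119)
step 7: x0=(-2.1166, 1.0712, -2.0665) x1=(-1.6920, -0.2554, 1.5826)
step 8: x0=(-2.1560, 1.0280, -2.0806) x1=(-1.7138, -0.2657, 1.5530)
step 9: x0=(-2.1953, 0.9848, -2.0944) x1=(-1.7357, -0.2758, 1.5231)
step 10: x0=(-2.2346, 0.9415, -2.1078) x1=(-1.7577, -0.2858, 1.4927)
step 11: x0=(-2.2739, 0.8980, -2.1209) x1=(-1.7797, -0.2956, 1.4620)
step 12: x0=(-2.3131, 0.8545, -2.1338) x1=(-1.8017, -0.3053, 1.4309)
step 13: x0=(-2.3523, 0.8108, -2.1463) x1=(-1.8239, -0.3149, 1.3994)
step 14: x0=(-2.3914, 0.7670, -2.1585) x1=(-1.8460, -0.3244, 1.3675)
step 15: x0=(-2.4305, 0.7232, -2.1703) x1=(-1.8683, -0.3337, 1.3352)
step 16: x0=(-2.4695, 0.6792, -2.1818) x1=(-1.8906, -0.3430, 1.3025)
step 17: x0=(-2.5085, 0.6352, -2.1930) x1=(-1.9129, -0.3521, 1.2694)
step 18: x0=(-2.5474, 0.5910, -2.2038) x1=(-1.9354, -0.3610, 1.2358)
step 19: x0=(-2.5863, 0.5467, -2.2143) x1=(-1.9579, -0.3699, 1.2018)
step 20: x0=(-2.6250, 0.5024, -2.2244) x1=(-1.9805, -0.3787, 1.1674)
step 21: x0=(-2.6638, 0.4579, -2.2342) x1=(-2.0032, -0.3873, 1.1326)
step 22: x0=(-2.7024, 0.4134, -2.2435) x1=(-2.0259, -0.3958, 1.0973)
step 23: x0=(-2.7410, 0.3687, -2.2525) x1=(-2.0488, -0.4042, 1.0615)
step 24: x0=(-2.7794, 0.3240, -2.2612) x1=(-2.0717, -0.4125, 1.0253)
step 25: x0=(-2.8178, 0.2792, -2.2694) x1=(-2.0948, -0.4207, 0.9885)
step 26: x0=(-2.8562, 0.2343, -2.2772) x1=(-2.1180, -0.4288, 0.9513)
step 27: x0=(-2.8944, 0.1893, -2.2846) x1=(-2.1413, -0.4367, 0.9136)
step 28: x0=(-2.9325, 0.1442, -2.2916) x1=(-2.1647, -0.4446, 0.8754)
step 29: x0=(-2.9705, 0.0991, -2.2982) x1=(-2.1882, -0.4524, 0.8367)

3.2778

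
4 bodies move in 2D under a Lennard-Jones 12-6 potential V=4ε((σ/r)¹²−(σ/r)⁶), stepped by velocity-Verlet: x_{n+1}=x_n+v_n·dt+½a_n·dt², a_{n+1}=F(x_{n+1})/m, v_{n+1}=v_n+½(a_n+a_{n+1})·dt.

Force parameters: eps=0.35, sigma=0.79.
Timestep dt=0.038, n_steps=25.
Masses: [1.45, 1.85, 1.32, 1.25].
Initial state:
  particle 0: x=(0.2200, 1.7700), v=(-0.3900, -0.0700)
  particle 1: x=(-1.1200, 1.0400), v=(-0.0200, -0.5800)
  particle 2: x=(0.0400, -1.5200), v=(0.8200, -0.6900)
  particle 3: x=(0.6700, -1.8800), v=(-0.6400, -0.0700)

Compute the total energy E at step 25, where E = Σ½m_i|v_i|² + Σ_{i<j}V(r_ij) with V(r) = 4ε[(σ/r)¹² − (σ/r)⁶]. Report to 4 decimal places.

3.5746

step 0: x0=(0.2200, 1.7700) x1=(-1.1200, 1.0400) x2=(0.0400, -1.5200) x3=(0.6700, -1.8800)
step 1: x0=(0.2051, 1.7673) x1=(-1.1207, 1.0180) x2=(0.0498, -1.5340) x3=(0.6682, -1.8955)
step 2: x0=(0.1902, 1.7646) x1=(-1.1214, 0.9960) x2=(0.0078, -1.5178) x3=(0.7211, -1.9430)
step 3: x0=(0.1751, 1.7618) x1=(-1.1220, 0.9741) x2=(-0.0375, -1.4995) x3=(0.7776, -1.9927)
step 4: x0=(0.1600, 1.7589) x1=(-1.1225, 0.9521) x2=(-0.0819, -1.4818) x3=(0.8331, -2.0417)
step 5: x0=(0.1448, 1.7560) x1=(-1.1229, 0.9303) x2=(-0.1256, -1.4645) x3=(0.8878, -2.0903)
step 6: x0=(0.1295, 1.7531) x1=(-1.1233, 0.9085) x2=(-0.1687, -1.4476) x3=(0.9419, -2.1385)
step 7: x0=(0.1141, 1.7501) x1=(-1.1236, 0.8867) x2=(-0.2117, -1.4308) x3=(0.9958, -2.1865)
step 8: x0=(0.0986, 1.7470) x1=(-1.1238, 0.8650) x2=(-0.2544, -1.4141) x3=(1.0496, -2.2345)
step 9: x0=(0.0830, 1.7438) x1=(-1.1240, 0.8433) x2=(-0.2971, -1.3975) x3=(1.1032, -2.2824)
step 10: x0=(0.0673, 1.7406) x1=(-1.1240, 0.8217) x2=(-0.3397, -1.3809) x3=(1.1568, -2.3303)
step 11: x0=(0.0516, 1.7373) x1=(-1.1241, 0.8001) x2=(-0.3823, -1.3642) x3=(1.2103, -2.3781)
step 12: x0=(0.0357, 1.7340) x1=(-1.1240, 0.7786) x2=(-0.4249, -1.3477) x3=(1.2638, -2.4259)
step 13: x0=(0.0198, 1.7305) x1=(-1.1239, 0.7571) x2=(-0.4674, -1.3311) x3=(1.3173, -2.4737)
step 14: x0=(0.0037, 1.7270) x1=(-1.1237, 0.7357) x2=(-0.5100, -1.3145) x3=(1.3708, -2.5215)
step 15: x0=(-0.0124, 1.7234) x1=(-1.1234, 0.7143) x2=(-0.5525, -1.2978) x3=(1.4243, -2.5693)
step 16: x0=(-0.0286, 1.7198) x1=(-1.1231, 0.6930) x2=(-0.5951, -1.2812) x3=(1.4778, -2.6171)
step 17: x0=(-0.0448, 1.7161) x1=(-1.1227, 0.6717) x2=(-0.6376, -1.2646) x3=(1.5313, -2.6649)
step 18: x0=(-0.0612, 1.7122) x1=(-1.1222, 0.6505) x2=(-0.6802, -1.2480) x3=(1.5848, -2.7127)
step 19: x0=(-0.0776, 1.7083) x1=(-1.1217, 0.6293) x2=(-0.7227, -1.2313) x3=(1.6383, -2.7605)
step 20: x0=(-0.0941, 1.7044) x1=(-1.1211, 0.6082) x2=(-0.7653, -1.2146) x3=(1.6917, -2.8083)
step 21: x0=(-0.1107, 1.7003) x1=(-1.1204, 0.5871) x2=(-0.8078, -1.1979) x3=(1.7452, -2.8561)
step 22: x0=(-0.1274, 1.6962) x1=(-1.1197, 0.5660) x2=(-0.8504, -1.1811) x3=(1.7987, -2.9039)
step 23: x0=(-0.1441, 1.6919) x1=(-1.1189, 0.5450) x2=(-0.8930, -1.1643) x3=(1.8522, -2.9517)
step 24: x0=(-0.1610, 1.6876) x1=(-1.1180, 0.5241) x2=(-0.9356, -1.1475) x3=(1.9056, -2.9995)
step 25: x0=(-0.1778, 1.6832) x1=(-1.1171, 0.5031) x2=(-0.9781, -1.1306) x3=(1.9591, -3.0472)
step 0 velocities: v0=(-0.3900, -0.0700) v1=(-0.0200, -0.5800) v2=(0.8200, -0.6900) v3=(-0.6400, -0.0700)
step 0: KE=1.4424, PE=1.5243, E=2.9667
step 25 velocities: v0=(-0.4452, -0.1170) v1=(0.0247, -0.5510) v2=(-1.1206, 0.4457) v3=(1.4071, -1.2576)
step 25: KE=3.6209, PE=-0.0464, E=3.5746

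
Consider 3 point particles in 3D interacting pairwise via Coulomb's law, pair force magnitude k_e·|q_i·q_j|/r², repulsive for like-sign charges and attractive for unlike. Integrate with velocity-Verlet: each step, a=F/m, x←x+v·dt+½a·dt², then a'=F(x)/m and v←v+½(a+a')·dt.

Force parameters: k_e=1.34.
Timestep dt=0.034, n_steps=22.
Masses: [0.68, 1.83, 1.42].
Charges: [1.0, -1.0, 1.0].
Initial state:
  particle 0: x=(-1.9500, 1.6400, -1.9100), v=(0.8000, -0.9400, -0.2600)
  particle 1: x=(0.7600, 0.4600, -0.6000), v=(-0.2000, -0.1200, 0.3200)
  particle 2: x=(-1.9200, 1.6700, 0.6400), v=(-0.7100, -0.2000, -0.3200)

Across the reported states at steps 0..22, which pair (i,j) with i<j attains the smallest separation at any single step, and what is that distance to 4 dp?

step 0: x0=(-1.9500, 1.6400, -1.9100) x1=(0.7600, 0.4600, -0.6000) x2=(-1.9200, 1.6700, 0.6400)
step 1: x0=(-1.9227, 1.6080, -1.9190) x1=(0.7531, 0.4560, -0.5891) x2=(-1.9441, 1.6632, 0.6292)
step 2: x0=(-1.8952, 1.5759, -1.9282) x1=(0.7461, 0.4520, -0.5782) x2=(-1.9681, 1.6563, 0.6185)
step 3: x0=(-1.8676, 1.5437, -1.9377) x1=(0.7390, 0.4480, -0.5674) x2=(-1.9920, 1.6494, 0.6079)
step 4: x0=(-1.8397, 1.5115, -1.9474) x1=(0.7317, 0.4442, -0.5565) x2=(-2.0159, 1.6425, 0.5975)
step 5: x0=(-1.8116, 1.4791, -1.9574) x1=(0.7243, 0.4404, -0.5457) x2=(-2.0396, 1.6356, 0.5872)
step 6: x0=(-1.7832, 1.4466, -1.9676) x1=(0.7167, 0.4366, -0.5348) x2=(-2.0633, 1.6286, 0.5770)
step 7: x0=(-1.7547, 1.4140, -1.9780) x1=(0.7090, 0.4329, -0.5240) x2=(-2.0869, 1.6216, 0.5670)
step 8: x0=(-1.7259, 1.3813, -1.9887) x1=(0.7011, 0.4293, -0.5132) x2=(-2.1105, 1.6145, 0.5570)
step 9: x0=(-1.6968, 1.3485, -1.9996) x1=(0.6931, 0.4257, -0.5024) x2=(-2.1339, 1.6075, 0.5473)
step 10: x0=(-1.6674, 1.3156, -2.0106) x1=(0.6849, 0.4222, -0.4916) x2=(-2.1573, 1.6004, 0.5376)
step 11: x0=(-1.6378, 1.2826, -2.0219) x1=(0.6766, 0.4188, -0.4809) x2=(-2.1807, 1.5933, 0.5280)
step 12: x0=(-1.6079, 1.2494, -2.0333) x1=(0.6682, 0.4154, -0.4701) x2=(-2.2040, 1.5862, 0.5186)
step 13: x0=(-1.5778, 1.2162, -2.0449) x1=(0.6595, 0.4121, -0.4595) x2=(-2.2272, 1.5790, 0.5093)
step 14: x0=(-1.5473, 1.1828, -2.0567) x1=(0.6508, 0.4088, -0.4488) x2=(-2.2504, 1.5719, 0.5001)
step 15: x0=(-1.5165, 1.1492, -2.0686) x1=(0.6419, 0.4056, -0.4382) x2=(-2.2735, 1.5647, 0.4910)
step 16: x0=(-1.4854, 1.1156, -2.0806) x1=(0.6328, 0.4024, -0.4276) x2=(-2.2966, 1.5575, 0.4821)
step 17: x0=(-1.4540, 1.0818, -2.0928) x1=(0.6236, 0.3993, -0.4171) x2=(-2.3197, 1.5503, 0.4732)
step 18: x0=(-1.4222, 1.0479, -2.1050) x1=(0.6142, 0.3963, -0.4066) x2=(-2.3426, 1.5431, 0.4645)
step 19: x0=(-1.3902, 1.0139, -2.1173) x1=(0.6047, 0.3933, -0.3962) x2=(-2.3656, 1.5359, 0.4559)
step 20: x0=(-1.3578, 0.9798, -2.1297) x1=(0.5950, 0.3903, -0.3858) x2=(-2.3885, 1.5287, 0.4473)
step 21: x0=(-1.3251, 0.9455, -2.1422) x1=(0.5852, 0.3874, -0.3755) x2=(-2.4114, 1.5215, 0.4389)
step 22: x0=(-1.2920, 0.9111, -2.1547) x1=(0.5752, 0.3846, -0.3652) x2=(-2.4342, 1.5142, 0.4305)

pair (0,2), distance 2.5488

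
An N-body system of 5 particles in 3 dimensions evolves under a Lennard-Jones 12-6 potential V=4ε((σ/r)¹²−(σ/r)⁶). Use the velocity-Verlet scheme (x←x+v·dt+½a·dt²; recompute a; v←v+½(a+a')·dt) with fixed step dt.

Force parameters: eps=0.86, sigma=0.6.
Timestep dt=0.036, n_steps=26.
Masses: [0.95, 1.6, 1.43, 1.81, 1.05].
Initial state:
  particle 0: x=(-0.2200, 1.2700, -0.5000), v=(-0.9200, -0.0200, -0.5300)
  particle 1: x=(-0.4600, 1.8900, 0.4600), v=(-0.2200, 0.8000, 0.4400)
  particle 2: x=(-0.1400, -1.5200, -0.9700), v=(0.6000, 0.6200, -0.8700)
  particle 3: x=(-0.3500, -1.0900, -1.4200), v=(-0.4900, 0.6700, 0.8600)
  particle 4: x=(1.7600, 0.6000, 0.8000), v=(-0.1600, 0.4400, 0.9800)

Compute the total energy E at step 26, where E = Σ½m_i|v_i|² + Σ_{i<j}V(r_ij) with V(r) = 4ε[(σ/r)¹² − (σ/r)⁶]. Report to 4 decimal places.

3.3394

step 0: x0=(-0.2200, 1.2700, -0.5000) x1=(-0.4600, 1.8900, 0.4600) x2=(-0.1400, -1.5200, -0.9700) x3=(-0.3500, -1.0900, -1.4200) x4=(1.7600, 0.6000, 0.8000)
step 1: x0=(-0.2532, 1.2694, -0.5189) x1=(-0.4679, 1.9187, 0.4757) x2=(-0.1180, -1.4986, -1.0004) x3=(-0.3680, -1.0652, -1.3898) x4=(1.7542, 0.6158, 0.8353)
step 2: x0=(-0.2864, 1.2690, -0.5375) x1=(-0.4758, 1.9474, 0.4913) x2=(-0.0923, -1.4834, -1.0251) x3=(-0.3888, -1.0354, -1.3640) x4=(1.7485, 0.6317, 0.8706)
step 3: x0=(-0.3196, 1.2687, -0.5559) x1=(-0.4836, 1.9759, 0.5067) x2=(-0.0625, -1.4745, -1.0451) x3=(-0.4129, -1.0007, -1.3420) x4=(1.7427, 0.6475, 0.9058)
step 4: x0=(-0.3529, 1.2685, -0.5741) x1=(-0.4914, 2.0043, 0.5221) x2=(-0.0316, -1.4671, -1.0642) x3=(-0.4379, -0.9648, -1.3207) x4=(1.7369, 0.6634, 0.9411)
step 5: x0=(-0.3862, 1.2684, -0.5922) x1=(-0.4992, 2.0328, 0.5373) x2=(-0.0019, -1.4583, -1.0840) x3=(-0.4620, -0.9300, -1.2988) x4=(1.7312, 0.6792, 0.9764)
step 6: x0=(-0.4196, 1.2684, -0.6102) x1=(-0.5070, 2.0611, 0.5525) x2=(0.0260, -1.4473, -1.1047) x3=(-0.4846, -0.8969, -1.2762) x4=(1.7254, 0.6951, 1.0117)
step 7: x0=(-0.4529, 1.2685, -0.6280) x1=(-0.5148, 2.0894, 0.5676) x2=(0.0518, -1.4341, -1.1261) x3=(-0.5056, -0.8656, -1.2531) x4=(1.7196, 0.7109, 1.0469)
step 8: x0=(-0.4862, 1.2686, -0.6458) x1=(-0.5226, 2.1177, 0.5827) x2=(0.0759, -1.4191, -1.1479) x3=(-0.5251, -0.8356, -1.2297) x4=(1.7138, 0.7267, 1.0822)
step 9: x0=(-0.5195, 1.2688, -0.6635) x1=(-0.5304, 2.1460, 0.5977) x2=(0.0984, -1.4026, -1.1699) x3=(-0.5435, -0.8069, -1.2061) x4=(1.7081, 0.7426, 1.1175)
step 10: x0=(-0.5529, 1.2690, -0.6812) x1=(-0.5381, 2.1742, 0.6127) x2=(0.1196, -1.3849, -1.1919) x3=(-0.5609, -0.7791, -1.1825) x4=(1.7023, 0.7584, 1.1527)
step 11: x0=(-0.5862, 1.2692, -0.6988) x1=(-0.5459, 2.2024, 0.6276) x2=(0.1398, -1.3663, -1.2140) x3=(-0.5774, -0.7520, -1.1588) x4=(1.6965, 0.7743, 1.1880)
step 12: x0=(-0.6195, 1.2694, -0.7164) x1=(-0.5537, 2.2306, 0.6426) x2=(0.1592, -1.3469, -1.2359) x3=(-0.5932, -0.7255, -1.1352) x4=(1.6907, 0.7901, 1.2233)
step 13: x0=(-0.6528, 1.2696, -0.7339) x1=(-0.5615, 2.2588, 0.6575) x2=(0.1778, -1.3270, -1.2578) x3=(-0.6085, -0.6994, -1.1117) x4=(1.6849, 0.8060, 1.2585)
step 14: x0=(-0.6862, 1.2698, -0.7515) x1=(-0.5693, 2.2870, 0.6724) x2=(0.1959, -1.3067, -1.2796) x3=(-0.6234, -0.6737, -1.0883) x4=(1.6791, 0.8218, 1.2938)
step 15: x0=(-0.7195, 1.2701, -0.7690) x1=(-0.5771, 2.3151, 0.6873) x2=(0.2136, -1.2860, -1.3013) x3=(-0.6380, -0.6483, -1.0649) x4=(1.6733, 0.8377, 1.3291)
step 16: x0=(-0.7528, 1.2703, -0.7865) x1=(-0.5848, 2.3433, 0.7022) x2=(0.2309, -1.2650, -1.3229) x3=(-0.6522, -0.6230, -1.0416) x4=(1.6675, 0.8535, 1.3643)
step 17: x0=(-0.7861, 1.2706, -0.8040) x1=(-0.5926, 2.3714, 0.7171) x2=(0.2479, -1.2438, -1.3444) x3=(-0.6662, -0.5979, -1.0184) x4=(1.6618, 0.8694, 1.3996)
step 18: x0=(-0.8194, 1.2708, -0.8214) x1=(-0.6004, 2.3996, 0.7320) x2=(0.2647, -1.2225, -1.3658) x3=(-0.6801, -0.5729, -0.9953) x4=(1.6560, 0.8852, 1.4349)
step 19: x0=(-0.8527, 1.2710, -0.8389) x1=(-0.6082, 2.4277, 0.7469) x2=(0.2813, -1.2011, -1.3871) x3=(-0.6938, -0.5480, -0.9722) x4=(1.6502, 0.9011, 1.4701)
step 20: x0=(-0.8860, 1.2712, -0.8564) x1=(-0.6160, 2.4558, 0.7617) x2=(0.2978, -1.1795, -1.4084) x3=(-0.7074, -0.5232, -0.9491) x4=(1.6444, 0.9169, 1.5054)
step 21: x0=(-0.9193, 1.2714, -0.8738) x1=(-0.6238, 2.4840, 0.7766) x2=(0.3142, -1.1579, -1.4296) x3=(-0.7209, -0.4984, -0.9261) x4=(1.6386, 0.9328, 1.5406)
step 22: x0=(-0.9526, 1.2716, -0.8913) x1=(-0.6316, 2.5121, 0.7915) x2=(0.3304, -1.1362, -1.4508) x3=(-0.7343, -0.4737, -0.9032) x4=(1.6328, 0.9486, 1.5759)
step 23: x0=(-0.9859, 1.2717, -0.9087) x1=(-0.6393, 2.5402, 0.8063) x2=(0.3466, -1.1145, -1.4719) x3=(-0.7477, -0.4490, -0.8802) x4=(1.6270, 0.9645, 1.6112)
step 24: x0=(-1.0192, 1.2718, -0.9261) x1=(-0.6471, 2.5683, 0.8212) x2=(0.3628, -1.0927, -1.4931) x3=(-0.7610, -0.4243, -0.8573) x4=(1.6212, 0.9803, 1.6464)
step 25: x0=(-1.0525, 1.2719, -0.9436) x1=(-0.6549, 2.5965, 0.8360) x2=(0.3789, -1.0709, -1.5141) x3=(-0.7743, -0.3996, -0.8344) x4=(1.6154, 0.9962, 1.6817)
step 26: x0=(-1.0857, 1.2720, -0.9610) x1=(-0.6627, 2.6246, 0.8509) x2=(0.3949, -1.0491, -1.5352) x3=(-0.7876, -0.3749, -0.8115) x4=(1.6096, 1.0121, 1.7170)
step 0 velocities: v0=(-0.9200, -0.0200, -0.5300) v1=(-0.2200, 0.8000, 0.4400) v2=(0.6000, 0.6200, -0.8700) v3=(-0.4900, 0.6700, 0.8600) v4=(-0.1600, 0.4400, 0.9800)
step 0: KE=4.2269, PE=-0.9022, E=3.3246
step 26 velocities: v0=(-0.9241, 0.0014, -0.4840) v1=(-0.2163, 0.7810, 0.4124) v2=(0.4453, 0.6063, -0.5847) v3=(-0.3682, 0.6861, 0.6352) v4=(-0.1611, 0.4404, 0.9794)
step 26: KE=3.3603, PE=-0.0210, E=3.3394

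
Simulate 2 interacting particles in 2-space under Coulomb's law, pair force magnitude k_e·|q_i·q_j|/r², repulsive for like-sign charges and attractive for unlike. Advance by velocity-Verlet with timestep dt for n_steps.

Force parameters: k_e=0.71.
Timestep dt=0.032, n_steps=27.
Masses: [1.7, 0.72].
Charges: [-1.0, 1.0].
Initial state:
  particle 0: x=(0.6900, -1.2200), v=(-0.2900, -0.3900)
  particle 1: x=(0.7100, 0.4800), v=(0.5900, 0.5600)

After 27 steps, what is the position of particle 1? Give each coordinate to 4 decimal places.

step 0: x0=(0.6900, -1.2200) x1=(0.7100, 0.4800)
step 1: x0=(0.6807, -1.2324) x1=(0.7289, 0.4977)
step 2: x0=(0.6714, -1.2447) x1=(0.7477, 0.5152)
step 3: x0=(0.6622, -1.2568) x1=(0.7666, 0.5322)
step 4: x0=(0.6529, -1.2688) x1=(0.7854, 0.5490)
step 5: x0=(0.6437, -1.2807) x1=(0.8043, 0.5655)
step 6: x0=(0.6344, -1.2924) x1=(0.8230, 0.5816)
step 7: x0=(0.6252, -1.3040) x1=(0.8418, 0.5975)
step 8: x0=(0.6160, -1.3155) x1=(0.8605, 0.6132)
step 9: x0=(0.6068, -1.3269) x1=(0.8792, 0.6285)
step 10: x0=(0.5976, -1.3382) x1=(0.8979, 0.6436)
step 11: x0=(0.5884, -1.3494) x1=(0.9165, 0.6584)
step 12: x0=(0.5793, -1.3604) x1=(0.9351, 0.6730)
step 13: x0=(0.5701, -1.3714) x1=(0.9536, 0.6874)
step 14: x0=(0.5610, -1.3823) x1=(0.9721, 0.7016)
step 15: x0=(0.5519, -1.3931) x1=(0.9906, 0.7155)
step 16: x0=(0.5428, -1.4038) x1=(1.0090, 0.7292)
step 17: x0=(0.5338, -1.4144) x1=(1.0274, 0.7427)
step 18: x0=(0.5247, -1.4249) x1=(1.0457, 0.7560)
step 19: x0=(0.5157, -1.4354) x1=(1.0640, 0.7691)
step 20: x0=(0.5067, -1.4457) x1=(1.0822, 0.7820)
step 21: x0=(0.4977, -1.4560) x1=(1.1004, 0.7948)
step 22: x0=(0.4887, -1.4662) x1=(1.1185, 0.8073)
step 23: x0=(0.4798, -1.4764) x1=(1.1366, 0.8197)
step 24: x0=(0.4709, -1.4864) x1=(1.1546, 0.8319)
step 25: x0=(0.4620, -1.4964) x1=(1.1726, 0.8440)
step 26: x0=(0.4531, -1.5063) x1=(1.1905, 0.8559)
step 27: x0=(0.4442, -1.5162) x1=(1.2084, 0.8676)

(1.2084, 0.8676)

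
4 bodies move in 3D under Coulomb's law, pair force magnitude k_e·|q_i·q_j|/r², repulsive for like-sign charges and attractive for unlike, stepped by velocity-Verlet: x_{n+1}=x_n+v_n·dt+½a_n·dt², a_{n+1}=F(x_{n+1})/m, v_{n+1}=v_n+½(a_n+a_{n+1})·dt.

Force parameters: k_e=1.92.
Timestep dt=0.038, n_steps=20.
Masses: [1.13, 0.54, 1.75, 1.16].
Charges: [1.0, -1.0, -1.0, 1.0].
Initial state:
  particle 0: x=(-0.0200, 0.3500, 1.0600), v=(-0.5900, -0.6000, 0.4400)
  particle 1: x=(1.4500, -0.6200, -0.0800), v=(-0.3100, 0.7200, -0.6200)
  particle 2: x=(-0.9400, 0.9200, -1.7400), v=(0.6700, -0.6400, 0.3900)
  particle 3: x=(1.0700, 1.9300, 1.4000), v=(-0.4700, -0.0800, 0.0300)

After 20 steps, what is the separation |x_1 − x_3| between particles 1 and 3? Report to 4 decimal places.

2.5123

step 0: x0=(-0.0200, 0.3500, 1.0600) x1=(1.4500, -0.6200, -0.0800) x2=(-0.9400, 0.9200, -1.7400) x3=(1.0700, 1.9300, 1.4000)
step 1: x0=(-0.0424, 0.3268, 1.0764) x1=(1.4379, -0.5922, -0.1030) x2=(-0.9145, 0.8957, -1.7251) x3=(1.0523, 1.9271, 1.4011)
step 2: x0=(-0.0649, 0.3030, 1.0921) x1=(1.4254, -0.5637, -0.1248) x2=(-0.8891, 0.8715, -1.7100) x3=(1.0349, 1.9244, 1.4020)
step 3: x0=(-0.0875, 0.2784, 1.1071) x1=(1.4123, -0.5344, -0.1453) x2=(-0.8636, 0.8473, -1.6947) x3=(1.0178, 1.9219, 1.4027)
step 4: x0=(-0.1100, 0.2532, 1.1215) x1=(1.3987, -0.5044, -0.1646) x2=(-0.8382, 0.8233, -1.6793) x3=(1.0009, 1.9196, 1.4032)
step 5: x0=(-0.1326, 0.2273, 1.1352) x1=(1.3846, -0.4738, -0.1826) x2=(-0.8128, 0.7992, -1.6637) x3=(0.9844, 1.9176, 1.4035)
step 6: x0=(-0.1551, 0.2009, 1.1482) x1=(1.3701, -0.4425, -0.1992) x2=(-0.7875, 0.7753, -1.6479) x3=(0.9681, 1.9157, 1.4036)
step 7: x0=(-0.1777, 0.1739, 1.1605) x1=(1.3552, -0.4107, -0.2145) x2=(-0.7622, 0.7515, -1.6319) x3=(0.9520, 1.9140, 1.4034)
step 8: x0=(-0.2002, 0.1463, 1.1721) x1=(1.3398, -0.3783, -0.2284) x2=(-0.7369, 0.7277, -1.6158) x3=(0.9363, 1.9124, 1.4030)
step 9: x0=(-0.2227, 0.1181, 1.1830) x1=(1.3241, -0.3454, -0.2408) x2=(-0.7117, 0.7040, -1.5995) x3=(0.9207, 1.9110, 1.4024)
step 10: x0=(-0.2452, 0.0895, 1.1933) x1=(1.3081, -0.3120, -0.2517) x2=(-0.6867, 0.6804, -1.5830) x3=(0.9054, 1.9098, 1.4014)
step 11: x0=(-0.2676, 0.0604, 1.2028) x1=(1.2918, -0.2782, -0.2612) x2=(-0.6617, 0.6569, -1.5663) x3=(0.8904, 1.9086, 1.4002)
step 12: x0=(-0.2899, 0.0308, 1.2117) x1=(1.2752, -0.2440, -0.2691) x2=(-0.6368, 0.6335, -1.5495) x3=(0.8756, 1.9076, 1.3987)
step 13: x0=(-0.3121, 0.0008, 1.2198) x1=(1.2584, -0.2095, -0.2754) x2=(-0.6120, 0.6102, -1.5325) x3=(0.8609, 1.9067, 1.3969)
step 14: x0=(-0.3343, -0.0295, 1.2273) x1=(1.2413, -0.1746, -0.2800) x2=(-0.5874, 0.5870, -1.5154) x3=(0.8466, 1.9059, 1.3947)
step 15: x0=(-0.3564, -0.0603, 1.2341) x1=(1.2242, -0.1393, -0.2830) x2=(-0.5630, 0.5639, -1.4981) x3=(0.8324, 1.9051, 1.3923)
step 16: x0=(-0.3784, -0.0914, 1.2402) x1=(1.2070, -0.1039, -0.2842) x2=(-0.5387, 0.5409, -1.4807) x3=(0.8184, 1.9044, 1.3894)
step 17: x0=(-0.4002, -0.1228, 1.2456) x1=(1.1897, -0.0681, -0.2837) x2=(-0.5146, 0.5180, -1.4632) x3=(0.8046, 1.9037, 1.3863)
step 18: x0=(-0.4219, -0.1545, 1.2504) x1=(1.1724, -0.0321, -0.2814) x2=(-0.4907, 0.4952, -1.4455) x3=(0.7910, 1.9030, 1.3827)
step 19: x0=(-0.4435, -0.1865, 1.2544) x1=(1.1552, 0.0041, -0.2772) x2=(-0.4670, 0.4725, -1.4277) x3=(0.7776, 1.9023, 1.3788)
step 20: x0=(-0.4650, -0.2187, 1.2578) x1=(1.1381, 0.0405, -0.2711) x2=(-0.4436, 0.4499, -1.4098) x3=(0.7644, 1.9017, 1.3745)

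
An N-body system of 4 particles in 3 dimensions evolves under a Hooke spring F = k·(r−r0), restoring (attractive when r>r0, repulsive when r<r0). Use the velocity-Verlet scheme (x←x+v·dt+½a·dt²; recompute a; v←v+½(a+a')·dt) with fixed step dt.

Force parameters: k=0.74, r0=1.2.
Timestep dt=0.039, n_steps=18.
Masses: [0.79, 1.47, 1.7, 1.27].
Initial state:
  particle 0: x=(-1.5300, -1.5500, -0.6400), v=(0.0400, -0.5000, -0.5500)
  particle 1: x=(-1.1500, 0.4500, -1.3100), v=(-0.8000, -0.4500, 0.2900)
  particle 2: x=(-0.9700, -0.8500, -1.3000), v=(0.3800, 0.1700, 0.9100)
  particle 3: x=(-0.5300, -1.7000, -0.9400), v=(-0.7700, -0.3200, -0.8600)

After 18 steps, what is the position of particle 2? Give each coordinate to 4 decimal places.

step 0: x0=(-1.5300, -1.5500, -0.6400) x1=(-1.1500, 0.4500, -1.3100) x2=(-0.9700, -0.8500, -1.3000) x3=(-0.5300, -1.7000, -0.9400)
step 1: x0=(-1.5285, -1.5689, -0.6616) x1=(-1.1811, 0.4317, -1.2985) x2=(-0.9552, -0.8433, -1.2645) x3=(-0.5601, -1.7121, -0.9736)
step 2: x0=(-1.5270, -1.5866, -0.6834) x1=(-1.2122, 0.4119, -1.2867) x2=(-0.9404, -0.8363, -1.2292) x3=(-0.5902, -1.7235, -1.0073)
step 3: x0=(-1.5257, -1.6031, -0.7055) x1=(-1.2431, 0.3906, -1.2746) x2=(-0.9257, -0.8291, -1.1939) x3=(-0.6203, -1.7342, -1.0412)
step 4: x0=(-1.5246, -1.6185, -0.7277) x1=(-1.2738, 0.3678, -1.2622) x2=(-0.9110, -0.8217, -1.1586) x3=(-0.6504, -1.7443, -1.0752)
step 5: x0=(-1.5237, -1.6328, -0.7500) x1=(-1.3044, 0.3436, -1.2495) x2=(-0.8962, -0.8141, -1.1234) x3=(-0.6806, -1.7537, -1.1093)
step 6: x0=(-1.5232, -1.6460, -0.7725) x1=(-1.3349, 0.3181, -1.2367) x2=(-0.8815, -0.8062, -1.0882) x3=(-0.7107, -1.7626, -1.1436)
step 7: x0=(-1.5230, -1.6580, -0.7950) x1=(-1.3652, 0.2912, -1.2237) x2=(-0.8668, -0.7981, -1.0531) x3=(-0.7407, -1.7708, -1.1781)
step 8: x0=(-1.5233, -1.6690, -0.8175) x1=(-1.3953, 0.2630, -1.2105) x2=(-0.8521, -0.7898, -1.0179) x3=(-0.7708, -1.7785, -1.2127)
step 9: x0=(-1.5239, -1.6789, -0.8400) x1=(-1.4253, 0.2336, -1.1972) x2=(-0.8373, -0.7814, -0.9827) x3=(-0.8008, -1.7855, -1.2475)
step 10: x0=(-1.5250, -1.6878, -0.8624) x1=(-1.4550, 0.2029, -1.1838) x2=(-0.8226, -0.7728, -0.9475) x3=(-0.8307, -1.7920, -1.2824)
step 11: x0=(-1.5265, -1.6957, -0.8847) x1=(-1.4846, 0.1710, -1.1704) x2=(-0.8078, -0.7642, -0.9123) x3=(-0.8607, -1.7979, -1.3175)
step 12: x0=(-1.5286, -1.7025, -0.9068) x1=(-1.5141, 0.1380, -1.1569) x2=(-0.7930, -0.7555, -0.8770) x3=(-0.8905, -1.8031, -1.3528)
step 13: x0=(-1.5310, -1.7084, -0.9288) x1=(-1.5433, 0.1039, -1.1435) x2=(-0.7781, -0.7467, -0.8417) x3=(-0.9203, -1.8077, -1.3883)
step 14: x0=(-1.5340, -1.7132, -0.9504) x1=(-1.5723, 0.0687, -1.1300) x2=(-0.7633, -0.7380, -0.8065) x3=(-0.9500, -1.8117, -1.4238)
step 15: x0=(-1.5374, -1.7171, -0.9718) x1=(-1.6012, 0.0325, -1.1166) x2=(-0.7485, -0.7294, -0.7712) x3=(-0.9796, -1.8150, -1.4595)
step 16: x0=(-1.5413, -1.7200, -0.9928) x1=(-1.6299, -0.0047, -1.1033) x2=(-0.7338, -0.7208, -0.7360) x3=(-1.0092, -1.8177, -1.4953)
step 17: x0=(-1.5456, -1.7219, -1.0133) x1=(-1.6583, -0.0428, -1.0901) x2=(-0.7191, -0.7124, -0.7009) x3=(-1.0386, -1.8197, -1.5312)
step 18: x0=(-1.5502, -1.7230, -1.0334) x1=(-1.6865, -0.0818, -1.0769) x2=(-0.7045, -0.7042, -0.6658) x3=(-1.0679, -1.8209, -1.5671)

(-0.7045, -0.7042, -0.6658)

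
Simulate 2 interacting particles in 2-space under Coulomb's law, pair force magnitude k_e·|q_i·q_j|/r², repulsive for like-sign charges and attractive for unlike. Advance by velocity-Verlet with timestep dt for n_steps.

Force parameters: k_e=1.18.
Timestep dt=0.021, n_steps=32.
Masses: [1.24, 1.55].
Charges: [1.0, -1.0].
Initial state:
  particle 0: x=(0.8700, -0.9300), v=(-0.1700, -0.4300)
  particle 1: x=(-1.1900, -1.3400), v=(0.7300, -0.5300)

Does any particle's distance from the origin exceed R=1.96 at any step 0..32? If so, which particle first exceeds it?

no

step 0: x0=(0.8700, -0.9300) x1=(-1.1900, -1.3400)
step 1: x0=(0.8664, -0.9390) x1=(-1.1746, -1.3511)
step 2: x0=(0.8627, -0.9481) x1=(-1.1592, -1.3622)
step 3: x0=(0.8589, -0.9572) x1=(-1.1437, -1.3733)
step 4: x0=(0.8550, -0.9663) x1=(-1.1281, -1.3844)
step 5: x0=(0.8510, -0.9754) x1=(-1.1124, -1.3955)
step 6: x0=(0.8468, -0.9845) x1=(-1.0966, -1.4065)
step 7: x0=(0.8426, -0.9937) x1=(-1.0808, -1.4175)
step 8: x0=(0.8383, -1.0029) x1=(-1.0649, -1.4285)
step 9: x0=(0.8339, -1.0121) x1=(-1.0488, -1.4395)
step 10: x0=(0.8294, -1.0213) x1=(-1.0327, -1.4505)
step 11: x0=(0.8247, -1.0306) x1=(-1.0166, -1.4614)
step 12: x0=(0.8199, -1.0399) x1=(-1.0003, -1.4723)
step 13: x0=(0.8151, -1.0492) x1=(-0.9839, -1.4832)
step 14: x0=(0.8101, -1.0585) x1=(-0.9674, -1.4941)
step 15: x0=(0.8050, -1.0679) x1=(-0.9509, -1.5050)
step 16: x0=(0.7997, -1.0773) x1=(-0.9342, -1.5158)
step 17: x0=(0.7943, -1.0868) x1=(-0.9174, -1.5266)
step 18: x0=(0.7888, -1.0962) x1=(-0.9005, -1.5374)
step 19: x0=(0.7832, -1.1057) x1=(-0.8836, -1.5481)
step 20: x0=(0.7774, -1.1153) x1=(-0.8665, -1.5588)
step 21: x0=(0.7715, -1.1249) x1=(-0.8493, -1.5695)
step 22: x0=(0.7655, -1.1345) x1=(-0.8320, -1.5802)
step 23: x0=(0.7593, -1.1441) x1=(-0.8145, -1.5908)
step 24: x0=(0.7529, -1.1539) x1=(-0.7970, -1.6014)
step 25: x0=(0.7464, -1.1636) x1=(-0.7793, -1.6120)
step 26: x0=(0.7398, -1.1734) x1=(-0.7615, -1.6225)
step 27: x0=(0.7329, -1.1832) x1=(-0.7435, -1.6330)
step 28: x0=(0.7259, -1.1931) x1=(-0.7255, -1.6434)
step 29: x0=(0.7188, -1.2031) x1=(-0.7073, -1.6538)
step 30: x0=(0.7114, -1.2131) x1=(-0.6889, -1.6641)
step 31: x0=(0.7039, -1.2232) x1=(-0.6704, -1.6745)
step 32: x0=(0.6961, -1.2333) x1=(-0.6517, -1.6847)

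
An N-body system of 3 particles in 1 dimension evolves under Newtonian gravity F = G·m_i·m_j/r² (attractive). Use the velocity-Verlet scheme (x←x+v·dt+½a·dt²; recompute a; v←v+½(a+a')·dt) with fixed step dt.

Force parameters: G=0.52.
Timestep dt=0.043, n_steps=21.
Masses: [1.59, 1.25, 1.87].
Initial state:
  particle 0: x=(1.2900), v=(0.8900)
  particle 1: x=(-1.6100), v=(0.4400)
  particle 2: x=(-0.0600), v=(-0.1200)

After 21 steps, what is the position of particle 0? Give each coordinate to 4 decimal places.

step 0: x0=(1.2900) x1=(-1.6100) x2=(-0.0600)
step 1: x0=(1.3277) x1=(-1.5906) x2=(-0.0650)
step 2: x0=(1.3643) x1=(-1.5703) x2=(-0.0697)
step 3: x0=(1.4000) x1=(-1.5490) x2=(-0.0742)
step 4: x0=(1.4346) x1=(-1.5266) x2=(-0.0786)
step 5: x0=(1.4684) x1=(-1.5033) x2=(-0.0828)
step 6: x0=(1.5012) x1=(-1.4789) x2=(-0.0871)
step 7: x0=(1.5332) x1=(-1.4534) x2=(-0.0913)
step 8: x0=(1.5644) x1=(-1.4267) x2=(-0.0956)
step 9: x0=(1.5948) x1=(-1.3989) x2=(-0.1000)
step 10: x0=(1.6244) x1=(-1.3698) x2=(-0.1047)
step 11: x0=(1.6534) x1=(-1.3394) x2=(-0.1095)
step 12: x0=(1.6815) x1=(-1.3077) x2=(-0.1147)
step 13: x0=(1.7090) x1=(-1.2746) x2=(-0.1202)
step 14: x0=(1.7359) x1=(-1.2399) x2=(-0.1261)
step 15: x0=(1.7621) x1=(-1.2036) x2=(-0.1326)
step 16: x0=(1.7876) x1=(-1.1655) x2=(-0.1398)
step 17: x0=(1.8125) x1=(-1.1256) x2=(-0.1476)
step 18: x0=(1.8368) x1=(-1.0836) x2=(-0.1563)
step 19: x0=(1.8605) x1=(-1.0393) x2=(-0.1660)
step 20: x0=(1.8837) x1=(-0.9926) x2=(-0.1770)
step 21: x0=(1.9062) x1=(-0.9429) x2=(-0.1893)

(1.9062)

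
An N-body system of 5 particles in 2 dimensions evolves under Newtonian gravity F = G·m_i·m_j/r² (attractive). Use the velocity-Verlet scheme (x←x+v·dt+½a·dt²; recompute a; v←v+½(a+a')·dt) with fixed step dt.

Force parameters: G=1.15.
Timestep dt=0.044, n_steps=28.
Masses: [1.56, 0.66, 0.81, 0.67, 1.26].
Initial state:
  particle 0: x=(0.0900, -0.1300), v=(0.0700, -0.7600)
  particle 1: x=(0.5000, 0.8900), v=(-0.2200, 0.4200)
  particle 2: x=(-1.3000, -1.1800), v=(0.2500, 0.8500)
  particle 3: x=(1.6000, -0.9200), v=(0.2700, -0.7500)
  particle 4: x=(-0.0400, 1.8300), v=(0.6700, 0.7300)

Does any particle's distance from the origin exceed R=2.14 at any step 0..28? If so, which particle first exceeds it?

no

step 0: x0=(0.0900, -0.1300) x1=(0.5000, 0.8900) x2=(-1.3000, -1.1800) x3=(1.6000, -0.9200) x4=(-0.0400, 1.8300)
step 1: x0=(0.0933, -0.1628) x1=(0.4892, 0.9079) x2=(-1.2883, -1.1421) x3=(1.6111, -0.9525) x4=(-0.0102, 1.8610)
step 2: x0=(0.0968, -0.1945) x1=(0.4763, 0.9251) x2=(-1.2753, -1.1030) x3=(1.6206, -0.9839) x4=(0.0203, 1.8897)
step 3: x0=(0.1006, -0.2251) x1=(0.4616, 0.9417) x2=(-1.2607, -1.0628) x3=(1.6286, -1.0143) x4=(0.0513, 1.9162)
step 4: x0=(0.1045, -0.2548) x1=(0.4452, 0.9579) x2=(-1.2446, -1.0216) x3=(1.6351, -1.0438) x4=(0.0829, 1.9405)
step 5: x0=(0.1085, -0.2836) x1=(0.4273, 0.9739) x2=(-1.2268, -0.9791) x3=(1.6400, -1.0722) x4=(0.1149, 1.9625)
step 6: x0=(0.1124, -0.3116) x1=(0.4081, 0.9900) x2=(-1.2072, -0.9356) x3=(1.6435, -1.0997) x4=(0.1473, 1.9822)
step 7: x0=(0.1161, -0.3389) x1=(0.3877, 1.0064) x2=(-1.1857, -0.8910) x3=(1.6454, -1.1261) x4=(0.1801, 1.9997)
step 8: x0=(0.1197, -0.3654) x1=(0.3663, 1.0232) x2=(-1.1621, -0.8453) x3=(1.6459, -1.1516) x4=(0.2131, 2.0149)
step 9: x0=(0.1229, -0.3913) x1=(0.3441, 1.0405) x2=(-1.1363, -0.7985) x3=(1.6449, -1.1762) x4=(0.2463, 2.0277)
step 10: x0=(0.1258, -0.4166) x1=(0.3213, 1.0587) x2=(-1.1082, -0.7506) x3=(1.6424, -1.1997) x4=(0.2795, 2.0382)
step 11: x0=(0.1282, -0.4413) x1=(0.2980, 1.0777) x2=(-1.0775, -0.7018) x3=(1.6384, -1.2223) x4=(0.3128, 2.0463)
step 12: x0=(0.1299, -0.4654) x1=(0.2746, 1.0978) x2=(-1.0441, -0.6520) x3=(1.6329, -1.2439) x4=(0.3459, 2.0519)
step 13: x0=(0.1310, -0.4889) x1=(0.2511, 1.1190) x2=(-1.0077, -0.6013) x3=(1.6260, -1.2645) x4=(0.3789, 2.0552)
step 14: x0=(0.1312, -0.5118) x1=(0.2277, 1.1416) x2=(-0.9682, -0.5500) x3=(1.6175, -1.2841) x4=(0.4115, 2.0560)
step 15: x0=(0.1305, -0.5341) x1=(0.2048, 1.1655) x2=(-0.9252, -0.4980) x3=(1.6075, -1.3026) x4=(0.4437, 2.0544)
step 16: x0=(0.1288, -0.5556) x1=(0.1826, 1.1909) x2=(-0.8786, -0.4455) x3=(1.5961, -1.3202) x4=(0.4752, 2.0502)
step 17: x0=(0.1258, -0.5763) x1=(0.1612, 1.2179) x2=(-0.8280, -0.3929) x3=(1.5830, -1.3367) x4=(0.5061, 2.0436)
step 18: x0=(0.1215, -0.5960) x1=(0.1410, 1.2464) x2=(-0.7733, -0.3404) x3=(1.5685, -1.3522) x4=(0.5361, 2.0345)
step 19: x0=(0.1158, -0.6147) x1=(0.1222, 1.2765) x2=(-0.7140, -0.2884) x3=(1.5524, -1.3666) x4=(0.5652, 2.0229)
step 20: x0=(0.1086, -0.6319) x1=(0.1051, 1.3081) x2=(-0.6501, -0.2373) x3=(1.5347, -1.3799) x4=(0.5930, 2.0087)
step 21: x0=(0.0997, -0.6475) x1=(0.0900, 1.3414) x2=(-0.5813, -0.1877) x3=(1.5154, -1.3920) x4=(0.6195, 1.9921)
step 22: x0=(0.0892, -0.6611) x1=(0.0773, 1.3761) x2=(-0.5076, -0.1402) x3=(1.4945, -1.4031) x4=(0.6445, 1.9730)
step 23: x0=(0.0771, -0.6724) x1=(0.0672, 1.4122) x2=(-0.4290, -0.0956) x3=(1.4721, -1.4129) x4=(0.6678, 1.9515)
step 24: x0=(0.0637, -0.6809) x1=(0.0602, 1.4495) x2=(-0.3459, -0.0545) x3=(1.4480, -1.4216) x4=(0.6892, 1.9276)
step 25: x0=(0.0491, -0.6863) x1=(0.0566, 1.4880) x2=(-0.2588, -0.0177) x3=(1.4222, -1.4290) x4=(0.7084, 1.9014)
step 26: x0=(0.0337, -0.6883) x1=(0.0569, 1.5273) x2=(-0.1683, 0.0142) x3=(1.3948, -1.4351) x4=(0.7253, 1.8729)
step 27: x0=(0.0181, -0.6867) x1=(0.0616, 1.5674) x2=(-0.0755, 0.0408) x3=(1.3658, -1.4399) x4=(0.7396, 1.8422)
step 28: x0=(0.0027, -0.6814) x1=(0.0711, 1.6078) x2=(0.0188, 0.0621) x3=(1.3350, -1.4433) x4=(0.7510, 1.8095)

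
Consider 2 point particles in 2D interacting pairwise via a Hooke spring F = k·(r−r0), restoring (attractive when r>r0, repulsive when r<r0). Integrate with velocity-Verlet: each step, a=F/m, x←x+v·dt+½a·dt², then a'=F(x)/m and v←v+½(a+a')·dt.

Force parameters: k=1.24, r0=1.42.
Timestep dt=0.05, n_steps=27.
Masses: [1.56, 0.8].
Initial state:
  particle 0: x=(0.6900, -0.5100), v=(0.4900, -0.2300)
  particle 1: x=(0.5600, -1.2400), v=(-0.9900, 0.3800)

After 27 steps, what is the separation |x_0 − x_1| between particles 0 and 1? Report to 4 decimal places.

2.4340

step 0: x0=(0.6900, -0.5100) x1=(0.5600, -1.2400)
step 1: x0=(0.7146, -0.5208) x1=(0.5103, -1.2223)
step 2: x0=(0.7396, -0.5304) x1=(0.4598, -1.2072)
step 3: x0=(0.7651, -0.5386) x1=(0.4083, -1.1945)
step 4: x0=(0.7913, -0.5457) x1=(0.3556, -1.1841)
step 5: x0=(0.8182, -0.5517) x1=(0.3014, -1.1758)
step 6: x0=(0.8459, -0.5568) x1=(0.2457, -1.1693)
step 7: x0=(0.8743, -0.5611) x1=(0.1885, -1.1643)
step 8: x0=(0.9035, -0.5647) x1=(0.1299, -1.1607)
step 9: x0=(0.9334, -0.5678) x1=(0.0699, -1.1581)
step 10: x0=(0.9639, -0.5705) x1=(0.0086, -1.1563)
step 11: x0=(0.9949, -0.5728) x1=(-0.0536, -1.1552)
step 12: x0=(1.0263, -0.5750) x1=(-0.1165, -1.1544)
step 13: x0=(1.0580, -0.5770) x1=(-0.1800, -1.1539)
step 14: x0=(1.0897, -0.5790) x1=(-0.2436, -1.1535)
step 15: x0=(1.1214, -0.5810) x1=(-0.3071, -1.1530)
step 16: x0=(1.1529, -0.5830) x1=(-0.3702, -1.1524)
step 17: x0=(1.1840, -0.5853) x1=(-0.4325, -1.1514)
step 18: x0=(1.2145, -0.5877) x1=(-0.4938, -1.1501)
step 19: x0=(1.2443, -0.5904) x1=(-0.5537, -1.1484)
step 20: x0=(1.2733, -0.5933) x1=(-0.6118, -1.1461)
step 21: x0=(1.3012, -0.5965) x1=(-0.6680, -1.1432)
step 22: x0=(1.3279, -0.6001) x1=(-0.7218, -1.1397)
step 23: x0=(1.3532, -0.6040) x1=(-0.7730, -1.1355)
step 24: x0=(1.3771, -0.6083) x1=(-0.8213, -1.1305)
step 25: x0=(1.3994, -0.6130) x1=(-0.8664, -1.1248)
step 26: x0=(1.4199, -0.6180) x1=(-0.9081, -1.1184)
step 27: x0=(1.4385, -0.6235) x1=(-0.9462, -1.1111)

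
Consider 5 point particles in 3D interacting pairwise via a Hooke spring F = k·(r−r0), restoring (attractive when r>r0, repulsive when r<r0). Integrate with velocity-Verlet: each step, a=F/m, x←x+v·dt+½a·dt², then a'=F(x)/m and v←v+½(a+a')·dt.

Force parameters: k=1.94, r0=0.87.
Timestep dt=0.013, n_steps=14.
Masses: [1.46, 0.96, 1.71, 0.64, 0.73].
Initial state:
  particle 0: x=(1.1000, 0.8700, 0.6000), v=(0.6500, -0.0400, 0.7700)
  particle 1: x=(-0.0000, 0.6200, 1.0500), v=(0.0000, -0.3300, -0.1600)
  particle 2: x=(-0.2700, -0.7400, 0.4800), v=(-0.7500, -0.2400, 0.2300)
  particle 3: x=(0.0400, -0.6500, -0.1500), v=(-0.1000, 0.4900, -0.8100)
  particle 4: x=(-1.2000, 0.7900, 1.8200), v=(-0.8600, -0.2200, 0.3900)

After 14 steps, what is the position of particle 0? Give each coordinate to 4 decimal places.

(1.1438, 0.8202, 0.7476)

step 0: x0=(1.1000, 0.8700, 0.6000) x1=(-0.0000, 0.6200, 1.0500) x2=(-0.2700, -0.7400, 0.4800) x3=(0.0400, -0.6500, -0.1500) x4=(-1.2000, 0.7900, 1.8200)
step 1: x0=(1.1081, 0.8693, 0.6101) x1=(-0.0000, 0.6155, 1.0478) x2=(-0.2797, -0.7429, 0.4831) x3=(0.0386, -0.6430, -0.1600) x4=(-1.2104, 0.7867, 1.8243)
step 2: x0=(1.1154, 0.8681, 0.6202) x1=(-0.0002, 0.6107, 1.0454) x2=(-0.2894, -0.7453, 0.4865) x3=(0.0372, -0.6347, -0.1688) x4=(-1.2193, 0.7825, 1.8272)
step 3: x0=(1.1220, 0.8665, 0.6305) x1=(-0.0004, 0.6055, 1.0427) x2=(-0.2990, -0.7473, 0.4901) x3=(0.0356, -0.6252, -0.1764) x4=(-1.2266, 0.7775, 1.8286)
step 4: x0=(1.1279, 0.8644, 0.6408) x1=(-0.0007, 0.6000, 1.0399) x2=(-0.3085, -0.7487, 0.4939) x3=(0.0340, -0.6144, -0.1828) x4=(-1.2323, 0.7717, 1.8284)
step 5: x0=(1.1330, 0.8620, 0.6512) x1=(-0.0011, 0.5941, 1.0368) x2=(-0.3180, -0.7498, 0.4979) x3=(0.0322, -0.6023, -0.1880) x4=(-1.2364, 0.7649, 1.8268)
step 6: x0=(1.1373, 0.8590, 0.6617) x1=(-0.0017, 0.5878, 1.0335) x2=(-0.3274, -0.7503, 0.5022) x3=(0.0303, -0.5891, -0.1920) x4=(-1.2390, 0.7574, 1.8237)
step 7: x0=(1.1408, 0.8557, 0.6722) x1=(-0.0023, 0.5813, 1.0301) x2=(-0.3367, -0.7504, 0.5068) x3=(0.0283, -0.5747, -0.1948) x4=(-1.2400, 0.7490, 1.8192)
step 8: x0=(1.1436, 0.8519, 0.6829) x1=(-0.0030, 0.5744, 1.0264) x2=(-0.3459, -0.7500, 0.5115) x3=(0.0262, -0.5591, -0.1963) x4=(-1.2394, 0.7398, 1.8132)
step 9: x0=(1.1456, 0.8477, 0.6935) x1=(-0.0038, 0.5672, 1.0225) x2=(-0.3550, -0.7492, 0.5165) x3=(0.0239, -0.5423, -0.1966) x4=(-1.2372, 0.7299, 1.8057)
step 10: x0=(1.1468, 0.8430, 0.7043) x1=(-0.0048, 0.5597, 1.0184) x2=(-0.3640, -0.7479, 0.5216) x3=(0.0216, -0.5244, -0.1957) x4=(-1.2335, 0.7191, 1.7968)
step 11: x0=(1.1472, 0.8380, 0.7150) x1=(-0.0058, 0.5518, 1.0142) x2=(-0.3729, -0.7462, 0.5270) x3=(0.0191, -0.5055, -0.1935) x4=(-1.2282, 0.7076, 1.7865)
step 12: x0=(1.1469, 0.8325, 0.7259) x1=(-0.0069, 0.5437, 1.0097) x2=(-0.3818, -0.7440, 0.5326) x3=(0.0166, -0.4855, -0.1902) x4=(-1.2214, 0.6953, 1.7748)
step 13: x0=(1.1457, 0.8266, 0.7367) x1=(-0.0081, 0.5354, 1.0051) x2=(-0.3905, -0.7414, 0.5383) x3=(0.0139, -0.4645, -0.1856) x4=(-1.2131, 0.6824, 1.7617)
step 14: x0=(1.1438, 0.8202, 0.7476) x1=(-0.0094, 0.5267, 1.0004) x2=(-0.3990, -0.7384, 0.5443) x3=(0.0111, -0.4425, -0.1798) x4=(-1.2033, 0.6687, 1.7473)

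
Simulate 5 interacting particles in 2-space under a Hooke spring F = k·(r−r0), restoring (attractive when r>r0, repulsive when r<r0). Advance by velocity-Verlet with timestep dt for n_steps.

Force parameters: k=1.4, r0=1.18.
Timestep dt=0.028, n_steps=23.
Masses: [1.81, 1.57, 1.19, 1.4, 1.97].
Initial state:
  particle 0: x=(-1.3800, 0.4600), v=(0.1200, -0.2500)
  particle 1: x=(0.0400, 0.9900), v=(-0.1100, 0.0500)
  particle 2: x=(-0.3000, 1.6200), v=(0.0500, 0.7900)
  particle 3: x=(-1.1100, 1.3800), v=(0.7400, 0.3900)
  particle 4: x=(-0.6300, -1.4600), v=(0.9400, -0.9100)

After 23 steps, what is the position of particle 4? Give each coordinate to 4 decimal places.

step 0: x0=(-1.3800, 0.4600) x1=(0.0400, 0.9900) x2=(-0.3000, 1.6200) x3=(-1.1100, 1.3800) x4=(-0.6300, -1.4600)
step 1: x0=(-1.3764, 0.4528) x1=(0.0368, 0.9908) x2=(-0.2988, 1.6413) x3=(-1.0893, 1.3903) x4=(-0.6037, -1.4839)
step 2: x0=(-1.3722, 0.4453) x1=(0.0332, 0.9902) x2=(-0.2979, 1.6610) x3=(-1.0685, 1.3993) x4=(-0.5774, -1.5045)
step 3: x0=(-1.3675, 0.4374) x1=(0.0293, 0.9884) x2=(-0.2973, 1.6791) x3=(-1.0477, 1.4070) x4=(-0.5513, -1.5219)
step 4: x0=(-1.3623, 0.4291) x1=(0.0251, 0.9853) x2=(-0.2969, 1.6954) x3=(-1.0270, 1.4134) x4=(-0.5252, -1.5358)
step 5: x0=(-1.3565, 0.4206) x1=(0.0207, 0.9808) x2=(-0.2968, 1.7100) x3=(-1.0063, 1.4183) x4=(-0.4992, -1.5464)
step 6: x0=(-1.3501, 0.4117) x1=(0.0160, 0.9751) x2=(-0.2968, 1.7227) x3=(-0.9857, 1.4218) x4=(-0.4734, -1.5536)
step 7: x0=(-1.3432, 0.4025) x1=(0.0111, 0.9681) x2=(-0.2971, 1.7336) x3=(-0.9652, 1.4239) x4=(-0.4478, -1.5573)
step 8: x0=(-1.3357, 0.3931) x1=(0.0060, 0.9597) x2=(-0.2974, 1.7427) x3=(-0.9448, 1.4245) x4=(-0.4224, -1.5576)
step 9: x0=(-1.3275, 0.3834) x1=(0.0007, 0.9501) x2=(-0.2979, 1.7500) x3=(-0.9245, 1.4236) x4=(-0.3973, -1.5544)
step 10: x0=(-1.3189, 0.3734) x1=(-0.0048, 0.9393) x2=(-0.2984, 1.7553) x3=(-0.9044, 1.4212) x4=(-0.3724, -1.5478)
step 11: x0=(-1.3096, 0.3633) x1=(-0.0103, 0.9271) x2=(-0.2990, 1.7588) x3=(-0.8845, 1.4174) x4=(-0.3477, -1.5378)
step 12: x0=(-1.2997, 0.3529) x1=(-0.0160, 0.9138) x2=(-0.2996, 1.7605) x3=(-0.8647, 1.4120) x4=(-0.3234, -1.5245)
step 13: x0=(-1.2893, 0.3423) x1=(-0.0217, 0.8992) x2=(-0.3001, 1.7602) x3=(-0.8452, 1.4051) x4=(-0.2994, -1.5078)
step 14: x0=(-1.2783, 0.3315) x1=(-0.0275, 0.8835) x2=(-0.3007, 1.7582) x3=(-0.8259, 1.3967) x4=(-0.2758, -1.4878)
step 15: x0=(-1.2668, 0.3206) x1=(-0.0333, 0.8666) x2=(-0.3011, 1.7543) x3=(-0.8068, 1.3868) x4=(-0.2525, -1.4646)
step 16: x0=(-1.2548, 0.3095) x1=(-0.0391, 0.8486) x2=(-0.3015, 1.7487) x3=(-0.7880, 1.3755) x4=(-0.2296, -1.4383)
step 17: x0=(-1.2422, 0.2982) x1=(-0.0448, 0.8294) x2=(-0.3018, 1.7413) x3=(-0.7694, 1.3627) x4=(-0.2071, -1.4089)
step 18: x0=(-1.2291, 0.2869) x1=(-0.0505, 0.8093) x2=(-0.3019, 1.7322) x3=(-0.7511, 1.3485) x4=(-0.1850, -1.3765)
step 19: x0=(-1.2155, 0.2754) x1=(-0.0561, 0.7881) x2=(-0.3018, 1.7215) x3=(-0.7331, 1.3330) x4=(-0.1633, -1.3412)
step 20: x0=(-1.2015, 0.2638) x1=(-0.0616, 0.7660) x2=(-0.3016, 1.7092) x3=(-0.7154, 1.3161) x4=(-0.1421, -1.3032)
step 21: x0=(-1.1870, 0.2522) x1=(-0.0669, 0.7429) x2=(-0.3012, 1.6954) x3=(-0.6979, 1.2979) x4=(-0.1213, -1.2625)
step 22: x0=(-1.1721, 0.2405) x1=(-0.0721, 0.7189) x2=(-0.3006, 1.6801) x3=(-0.6808, 1.2784) x4=(-0.1009, -1.2192)
step 23: x0=(-1.1568, 0.2287) x1=(-0.0770, 0.6942) x2=(-0.2997, 1.6634) x3=(-0.6639, 1.2578) x4=(-0.0809, -1.1735)

(-0.0809, -1.1735)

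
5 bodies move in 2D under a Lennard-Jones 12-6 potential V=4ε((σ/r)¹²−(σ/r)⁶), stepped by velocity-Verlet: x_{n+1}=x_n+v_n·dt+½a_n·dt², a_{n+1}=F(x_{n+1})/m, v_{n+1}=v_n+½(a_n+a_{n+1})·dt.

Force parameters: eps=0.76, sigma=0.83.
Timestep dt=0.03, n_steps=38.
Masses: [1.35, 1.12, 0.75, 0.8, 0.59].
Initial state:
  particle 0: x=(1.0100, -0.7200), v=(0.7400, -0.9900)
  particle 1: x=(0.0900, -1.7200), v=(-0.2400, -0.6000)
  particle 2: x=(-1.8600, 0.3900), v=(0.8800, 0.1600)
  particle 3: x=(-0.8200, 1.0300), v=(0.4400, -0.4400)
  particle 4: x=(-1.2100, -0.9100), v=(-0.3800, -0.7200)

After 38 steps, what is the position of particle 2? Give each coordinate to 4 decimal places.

step 0: x0=(1.0100, -0.7200) x1=(0.0900, -1.7200) x2=(-1.8600, 0.3900) x3=(-0.8200, 1.0300) x4=(-1.2100, -0.9100)
step 1: x0=(1.0320, -0.7499) x1=(0.0829, -1.7378) x2=(-1.8329, 0.3950) x3=(-0.8074, 1.0164) x4=(-1.2213, -0.9314)
step 2: x0=(1.0538, -0.7800) x1=(0.0759, -1.7550) x2=(-1.8042, 0.4003) x3=(-0.7960, 1.0020) x4=(-1.2325, -0.9524)
step 3: x0=(1.0753, -0.8104) x1=(0.0690, -1.7719) x2=(-1.7739, 0.4061) x3=(-0.7860, 0.9867) x4=(-1.2435, -0.9730)
step 4: x0=(1.0965, -0.8410) x1=(0.0622, -1.7883) x2=(-1.7417, 0.4125) x3=(-0.7777, 0.9704) x4=(-1.2543, -0.9933)
step 5: x0=(1.1174, -0.8719) x1=(0.0556, -1.8043) x2=(-1.7074, 0.4196) x3=(-0.7711, 0.9530) x4=(-1.2648, -1.0132)
step 6: x0=(1.1381, -0.9030) x1=(0.0491, -1.8200) x2=(-1.6709, 0.4275) x3=(-0.7665, 0.9344) x4=(-1.2751, -1.0328)
step 7: x0=(1.1585, -0.9342) x1=(0.0426, -1.8352) x2=(-1.6320, 0.4364) x3=(-0.7641, 0.9146) x4=(-1.2851, -1.0521)
step 8: x0=(1.1787, -0.9657) x1=(0.0362, -1.8502) x2=(-1.5910, 0.4460) x3=(-0.7637, 0.8936) x4=(-1.2948, -1.0712)
step 9: x0=(1.1987, -0.9973) x1=(0.0299, -1.8648) x2=(-1.5493, 0.4556) x3=(-0.7637, 0.8723) x4=(-1.3043, -1.0899)
step 10: x0=(1.2184, -1.0291) x1=(0.0237, -1.8791) x2=(-1.5122, 0.4625) x3=(-0.7594, 0.8533) x4=(-1.3134, -1.1085)
step 11: x0=(1.2379, -1.0610) x1=(0.0175, -1.8931) x2=(-1.4903, 0.4612) x3=(-0.7409, 0.8416) x4=(-1.3221, -1.1268)
step 12: x0=(1.2572, -1.0931) x1=(0.0114, -1.9069) x2=(-1.4868, 0.4502) x3=(-0.7050, 0.8386) x4=(-1.3305, -1.1450)
step 13: x0=(1.2763, -1.1253) x1=(0.0053, -1.9204) x2=(-1.4912, 0.4351) x3=(-0.6618, 0.8393) x4=(-1.3385, -1.1630)
step 14: x0=(1.2952, -1.1576) x1=(-0.0007, -1.9336) x2=(-1.4962, 0.4194) x3=(-0.6179, 0.8402) x4=(-1.3462, -1.1808)
step 15: x0=(1.3139, -1.1900) x1=(-0.0068, -1.9465) x2=(-1.4995, 0.4043) x3=(-0.5757, 0.8403) x4=(-1.3535, -1.1985)
step 16: x0=(1.3324, -1.2224) x1=(-0.0128, -1.9593) x2=(-1.5003, 0.3900) x3=(-0.5357, 0.8394) x4=(-1.3604, -1.2160)
step 17: x0=(1.3508, -1.2550) x1=(-0.0188, -1.9718) x2=(-1.4988, 0.3766) x3=(-0.4980, 0.8373) x4=(-1.3670, -1.2334)
step 18: x0=(1.3690, -1.2877) x1=(-0.0248, -1.9841) x2=(-1.4951, 0.3639) x3=(-0.4621, 0.8344) x4=(-1.3732, -1.2507)
step 19: x0=(1.3870, -1.3204) x1=(-0.0308, -1.9962) x2=(-1.4896, 0.3518) x3=(-0.4281, 0.8306) x4=(-1.3791, -1.2679)
step 20: x0=(1.4049, -1.3532) x1=(-0.0369, -2.0081) x2=(-1.4824, 0.3403) x3=(-0.3956, 0.8261) x4=(-1.3845, -1.2849)
step 21: x0=(1.4227, -1.3861) x1=(-0.0430, -2.0198) x2=(-1.4737, 0.3291) x3=(-0.3644, 0.8209) x4=(-1.3896, -1.3018)
step 22: x0=(1.4403, -1.4190) x1=(-0.0492, -2.0313) x2=(-1.4636, 0.3183) x3=(-0.3346, 0.8152) x4=(-1.3943, -1.3187)
step 23: x0=(1.4578, -1.4520) x1=(-0.0554, -2.0427) x2=(-1.4523, 0.3079) x3=(-0.3059, 0.8089) x4=(-1.3985, -1.3355)
step 24: x0=(1.4751, -1.4850) x1=(-0.0617, -2.0538) x2=(-1.4399, 0.2977) x3=(-0.2782, 0.8022) x4=(-1.4024, -1.3522)
step 25: x0=(1.4923, -1.5181) x1=(-0.0681, -2.0648) x2=(-1.4264, 0.2877) x3=(-0.2516, 0.7950) x4=(-1.4058, -1.3688)
step 26: x0=(1.5095, -1.5512) x1=(-0.0746, -2.0756) x2=(-1.4119, 0.2780) x3=(-0.2259, 0.7874) x4=(-1.4088, -1.3854)
step 27: x0=(1.5265, -1.5843) x1=(-0.0812, -2.0863) x2=(-1.3964, 0.2685) x3=(-0.2011, 0.7794) x4=(-1.4113, -1.4019)
step 28: x0=(1.5434, -1.6174) x1=(-0.0879, -2.0968) x2=(-1.3800, 0.2592) x3=(-0.1771, 0.7710) x4=(-1.4134, -1.4185)
step 29: x0=(1.5602, -1.6506) x1=(-0.0948, -2.1071) x2=(-1.3628, 0.2500) x3=(-0.1540, 0.7622) x4=(-1.4149, -1.4350)
step 30: x0=(1.5770, -1.6838) x1=(-0.1018, -2.1173) x2=(-1.3447, 0.2411) x3=(-0.1317, 0.7531) x4=(-1.4160, -1.4515)
step 31: x0=(1.5936, -1.7170) x1=(-0.1090, -2.1272) x2=(-1.3257, 0.2323) x3=(-0.1101, 0.7436) x4=(-1.4166, -1.4681)
step 32: x0=(1.6102, -1.7502) x1=(-0.1163, -2.1371) x2=(-1.3060, 0.2236) x3=(-0.0894, 0.7338) x4=(-1.4166, -1.4847)
step 33: x0=(1.6267, -1.7835) x1=(-0.1239, -2.1467) x2=(-1.2854, 0.2152) x3=(-0.0694, 0.7237) x4=(-1.4160, -1.5013)
step 34: x0=(1.6431, -1.8167) x1=(-0.1317, -2.1562) x2=(-1.2640, 0.2069) x3=(-0.0502, 0.7132) x4=(-1.4148, -1.5181)
step 35: x0=(1.6595, -1.8500) x1=(-0.1398, -2.1655) x2=(-1.2417, 0.1989) x3=(-0.0318, 0.7024) x4=(-1.4130, -1.5349)
step 36: x0=(1.6758, -1.8833) x1=(-0.1481, -2.1746) x2=(-1.2186, 0.1910) x3=(-0.0143, 0.6912) x4=(-1.4105, -1.5519)
step 37: x0=(1.6920, -1.9165) x1=(-0.1568, -2.1835) x2=(-1.1946, 0.1834) x3=(0.0025, 0.6796) x4=(-1.4074, -1.5690)
step 38: x0=(1.7082, -1.9498) x1=(-0.1657, -2.1922) x2=(-1.1696, 0.1760) x3=(0.0183, 0.6677) x4=(-1.4034, -1.5863)

(-1.1696, 0.1760)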